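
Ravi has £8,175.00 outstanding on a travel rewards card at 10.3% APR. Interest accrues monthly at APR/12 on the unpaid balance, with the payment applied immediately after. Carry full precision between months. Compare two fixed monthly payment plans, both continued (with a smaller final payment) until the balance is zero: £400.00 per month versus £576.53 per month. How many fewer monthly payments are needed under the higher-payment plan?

Monthly rate r = 10.3%/12 = 0.858333% = 0.00858333.
At £400.00/mo: n = ⌈−ln(1 − rB₀/P)/ln(1+r)⌉ = 23 payments (last £227.68); total interest = total paid − £8,175.00 = £852.68.
At £576.53/mo: 16 payments (last £106.71); total interest £579.66.
Payments saved = 23 − 16 = 7.

7 fewer payments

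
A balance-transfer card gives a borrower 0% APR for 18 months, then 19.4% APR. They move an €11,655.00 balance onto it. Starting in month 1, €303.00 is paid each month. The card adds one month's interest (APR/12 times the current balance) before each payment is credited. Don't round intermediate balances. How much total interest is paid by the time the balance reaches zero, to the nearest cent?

€1,389.65

Promo months 1–18 at r₀ = 0%/12 = 0; months 19+ at r₁ = 19.4%/12 = 0.0161667.
After month 18 (no interest yet): B = €11,655.00 − 18·€303.00 = €6,201.00.
Then at r₁ with €303.00/mo: n₂ = −ln(1 − r₁·B/P)/ln(1+r₁) ≈ 25.05 → 26 more payments.
Total paid = 43·€303.00 + €15.65 = €13,044.65; interest = €13,044.65 − €11,655.00 = €1,389.65.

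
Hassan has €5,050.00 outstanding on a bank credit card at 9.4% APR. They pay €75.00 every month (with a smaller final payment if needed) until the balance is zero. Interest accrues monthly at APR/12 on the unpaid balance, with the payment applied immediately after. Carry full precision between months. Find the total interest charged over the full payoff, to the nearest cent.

€2,155.11

Monthly rate r = 9.4%/12 = 0.783333% = 0.00783333.
Payoff takes n = ⌈−ln(1 − rB₀/P)/ln(1+r)⌉ = ⌈96.068⌉ = 97 payments; the last is €5.11.
Total paid = 96·€75.00 + €5.11 = €7,205.11.
Total interest = total paid − principal = €7,205.11 − €5,050.00 = €2,155.11.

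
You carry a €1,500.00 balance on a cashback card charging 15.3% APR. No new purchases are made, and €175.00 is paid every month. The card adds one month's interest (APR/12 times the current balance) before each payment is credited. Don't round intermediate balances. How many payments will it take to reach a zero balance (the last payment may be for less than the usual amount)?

Monthly rate r = 15.3%/12 = 1.275% = 0.01275.
Recurrence: B ← B·(1+r) − €175.00.
Month 1: interest €19.12; balance after payment €1,344.12.
Month 2: interest €17.14; balance after payment €1,186.26.
Closed form: n = −ln(1 − rB₀/P)/ln(1+r) = −ln(0.89071)/ln(1.01275) ≈ 9.135, so the balance reaches zero during payment 10.

10 months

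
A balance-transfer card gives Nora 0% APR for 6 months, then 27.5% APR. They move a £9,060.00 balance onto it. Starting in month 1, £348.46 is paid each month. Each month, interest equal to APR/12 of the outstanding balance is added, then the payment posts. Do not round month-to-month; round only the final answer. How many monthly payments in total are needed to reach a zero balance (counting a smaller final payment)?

Promo months 1–6 at r₀ = 0%/12 = 0; months 7+ at r₁ = 27.5%/12 = 0.0229167.
After month 6 (no interest yet): B = £9,060.00 − 6·£348.46 = £6,969.24.
Then at r₁ with £348.46/mo: n₂ = −ln(1 − r₁·B/P)/ln(1+r₁) ≈ 27.06 → 28 more payments.

34 months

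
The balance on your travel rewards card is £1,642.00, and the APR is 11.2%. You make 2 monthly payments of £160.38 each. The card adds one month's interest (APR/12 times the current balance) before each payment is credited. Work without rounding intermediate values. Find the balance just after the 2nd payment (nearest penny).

Monthly rate r = 11.2%/12 = 0.933333% = 0.00933333.
Each month: B ← B·(1+r) − £160.38.
Month 1: interest £15.33; balance after payment £1,496.95.
Month 2: interest £13.97; balance after payment £1,350.54.

£1,350.54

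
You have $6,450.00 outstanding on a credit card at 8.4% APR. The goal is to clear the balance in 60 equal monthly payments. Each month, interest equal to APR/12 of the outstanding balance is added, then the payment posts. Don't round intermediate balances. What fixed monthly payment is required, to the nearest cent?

Monthly rate r = 8.4%/12 = 0.7% = 0.007.
Level-payment amortization: P = B₀·r / (1 − (1+r)^(−n)) = 6450.00·0.007 / (1 − 1.007^(−60)).
Denominator 1 − (1+r)^(−60) = 0.341991101.
P = 45.15 / 0.341991101 ≈ 132.02.

$132.02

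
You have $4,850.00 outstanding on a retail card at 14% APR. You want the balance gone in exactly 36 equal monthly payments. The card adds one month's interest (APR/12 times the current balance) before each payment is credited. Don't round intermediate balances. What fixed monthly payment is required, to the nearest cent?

Monthly rate r = 14%/12 = 1.16667% = 0.0116667.
Level-payment amortization: P = B₀·r / (1 − (1+r)^(−n)) = 4850.00·0.0116667 / (1 − 1.01167^(−36)).
Denominator 1 − (1+r)^(−36) = 0.341353884.
P = 56.5833 / 0.341353884 ≈ 165.76.

$165.76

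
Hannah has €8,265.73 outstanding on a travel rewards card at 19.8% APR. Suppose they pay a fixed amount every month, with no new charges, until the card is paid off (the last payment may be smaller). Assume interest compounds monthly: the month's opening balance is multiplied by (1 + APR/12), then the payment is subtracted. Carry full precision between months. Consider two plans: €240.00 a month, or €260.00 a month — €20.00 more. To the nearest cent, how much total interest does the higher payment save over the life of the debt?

€505.67

Monthly rate r = 19.8%/12 = 1.65% = 0.0165.
At €240.00/mo: n = ⌈−ln(1 − rB₀/P)/ln(1+r)⌉ = 52 payments (last €78.44); total interest = total paid − €8,265.73 = €4,052.71.
At €260.00/mo: 46 payments (last €112.77); total interest €3,547.04.
Interest saved = €4,052.71 − €3,547.04 = €505.67.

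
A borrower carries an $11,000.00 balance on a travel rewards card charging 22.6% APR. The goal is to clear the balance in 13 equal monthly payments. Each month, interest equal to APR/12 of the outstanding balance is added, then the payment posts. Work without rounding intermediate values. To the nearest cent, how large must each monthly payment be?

Monthly rate r = 22.6%/12 = 1.88333% = 0.0188333.
Level-payment amortization: P = B₀·r / (1 − (1+r)^(−n)) = 11000.00·0.0188333 / (1 − 1.01883^(−13)).
Denominator 1 − (1+r)^(−13) = 0.215380478.
P = 207.167 / 0.215380478 ≈ 961.86.

$961.86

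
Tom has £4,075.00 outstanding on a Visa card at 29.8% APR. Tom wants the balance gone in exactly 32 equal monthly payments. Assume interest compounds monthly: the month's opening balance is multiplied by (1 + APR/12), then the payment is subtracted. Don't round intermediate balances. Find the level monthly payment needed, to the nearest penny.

£186.07

Monthly rate r = 29.8%/12 = 2.48333% = 0.0248333.
Level-payment amortization: P = B₀·r / (1 − (1+r)^(−n)) = 4075.00·0.0248333 / (1 − 1.02483^(−32)).
Denominator 1 − (1+r)^(−32) = 0.54386202.
P = 101.196 / 0.54386202 ≈ 186.07.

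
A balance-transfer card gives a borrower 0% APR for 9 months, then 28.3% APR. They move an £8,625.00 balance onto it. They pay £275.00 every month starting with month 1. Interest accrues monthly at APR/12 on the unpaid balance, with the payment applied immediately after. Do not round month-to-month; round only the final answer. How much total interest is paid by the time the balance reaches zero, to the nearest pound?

Promo months 1–9 at r₀ = 0%/12 = 0; months 10+ at r₁ = 28.3%/12 = 0.0235833.
After month 9 (no interest yet): B = £8,625.00 − 9·£275.00 = £6,150.00.
Then at r₁ with £275.00/mo: n₂ = −ln(1 − r₁·B/P)/ln(1+r₁) ≈ 32.16 → 33 more payments.
Total paid = 41·£275.00 + £43.13 = £11,318.13; interest = £11,318.13 − £8,625.00 = £2,693.13.

£2,693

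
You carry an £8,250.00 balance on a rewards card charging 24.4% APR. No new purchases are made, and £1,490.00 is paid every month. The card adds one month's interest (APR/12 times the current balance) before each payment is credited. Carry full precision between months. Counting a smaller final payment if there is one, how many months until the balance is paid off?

Monthly rate r = 24.4%/12 = 2.03333% = 0.0203333.
Recurrence: B ← B·(1+r) − £1,490.00.
Month 1: interest £167.75; balance after payment £6,927.75.
Month 2: interest £140.86; balance after payment £5,578.61.
Month 3: interest £113.43; balance after payment £4,202.05.
Month 4: interest £85.44; balance after payment £2,797.49.
Month 5: interest £56.88; balance after payment £1,364.37.
Month 6: interest £27.74; balance after payment £0.00.

6 payments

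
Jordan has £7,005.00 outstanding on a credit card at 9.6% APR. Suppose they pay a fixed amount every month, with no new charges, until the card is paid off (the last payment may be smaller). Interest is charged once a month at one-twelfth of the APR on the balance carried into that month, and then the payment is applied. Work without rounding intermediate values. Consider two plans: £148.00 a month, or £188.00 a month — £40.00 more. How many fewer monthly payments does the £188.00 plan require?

15 fewer payments

Monthly rate r = 9.6%/12 = 0.8% = 0.008.
At £148.00/mo: n = ⌈−ln(1 − rB₀/P)/ln(1+r)⌉ = 60 payments (last £106.67); total interest = total paid − £7,005.00 = £1,833.67.
At £188.00/mo: 45 payments (last £79.07); total interest £1,346.07.
Payments saved = 60 − 45 = 15.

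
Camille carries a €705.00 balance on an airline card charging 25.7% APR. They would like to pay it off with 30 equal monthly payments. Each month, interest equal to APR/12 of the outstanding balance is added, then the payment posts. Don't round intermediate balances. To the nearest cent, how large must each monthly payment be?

€32.09

Monthly rate r = 25.7%/12 = 2.14167% = 0.0214167.
Level-payment amortization: P = B₀·r / (1 − (1+r)^(−n)) = 705.00·0.0214167 / (1 − 1.02142^(−30)).
Denominator 1 − (1+r)^(−30) = 0.470444115.
P = 15.0988 / 0.470444115 ≈ 32.09.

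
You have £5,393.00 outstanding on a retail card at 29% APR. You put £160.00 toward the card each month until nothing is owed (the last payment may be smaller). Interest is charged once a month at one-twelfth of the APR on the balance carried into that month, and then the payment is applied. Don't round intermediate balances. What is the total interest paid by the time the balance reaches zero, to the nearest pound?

£5,898

Monthly rate r = 29%/12 = 2.41667% = 0.0241667.
Payoff takes n = ⌈−ln(1 − rB₀/P)/ln(1+r)⌉ = ⌈70.566⌉ = 71 payments; the last is £91.03.
Total paid = 70·£160.00 + £91.03 = £11,291.03.
Total interest = total paid − principal = £11,291.03 − £5,393.00 = £5,898.03.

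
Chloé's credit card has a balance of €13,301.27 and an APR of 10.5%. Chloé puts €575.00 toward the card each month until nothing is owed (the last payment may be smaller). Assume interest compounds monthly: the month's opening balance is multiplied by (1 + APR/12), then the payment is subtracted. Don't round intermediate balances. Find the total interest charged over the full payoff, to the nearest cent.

Monthly rate r = 10.5%/12 = 0.875% = 0.00875.
Payoff takes n = ⌈−ln(1 − rB₀/P)/ln(1+r)⌉ = ⌈25.960⌉ = 26 payments; the last is €552.06.
Total paid = 25·€575.00 + €552.06 = €14,927.06.
Total interest = total paid − principal = €14,927.06 − €13,301.27 = €1,625.79.

€1,625.79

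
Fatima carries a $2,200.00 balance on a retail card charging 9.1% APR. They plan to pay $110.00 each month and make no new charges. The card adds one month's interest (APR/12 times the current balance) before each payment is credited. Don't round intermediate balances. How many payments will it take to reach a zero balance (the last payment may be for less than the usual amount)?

22 months

Monthly rate r = 9.1%/12 = 0.758333% = 0.00758333.
Recurrence: B ← B·(1+r) − $110.00.
Month 1: interest $16.68; balance after payment $2,106.68.
Month 2: interest $15.98; balance after payment $2,012.66.
Closed form: n = −ln(1 − rB₀/P)/ln(1+r) = −ln(0.84833)/ln(1.00758) ≈ 21.772, so the balance reaches zero during payment 22.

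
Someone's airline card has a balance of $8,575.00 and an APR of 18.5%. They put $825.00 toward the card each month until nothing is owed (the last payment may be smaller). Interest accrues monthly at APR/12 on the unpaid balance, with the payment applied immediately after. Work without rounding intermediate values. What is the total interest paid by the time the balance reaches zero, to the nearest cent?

Monthly rate r = 18.5%/12 = 1.54167% = 0.0154167.
Payoff takes n = ⌈−ln(1 − rB₀/P)/ln(1+r)⌉ = ⌈11.415⌉ = 12 payments; the last is $343.94.
Total paid = 11·$825.00 + $343.94 = $9,418.94.
Total interest = total paid − principal = $9,418.94 − $8,575.00 = $843.94.

$843.94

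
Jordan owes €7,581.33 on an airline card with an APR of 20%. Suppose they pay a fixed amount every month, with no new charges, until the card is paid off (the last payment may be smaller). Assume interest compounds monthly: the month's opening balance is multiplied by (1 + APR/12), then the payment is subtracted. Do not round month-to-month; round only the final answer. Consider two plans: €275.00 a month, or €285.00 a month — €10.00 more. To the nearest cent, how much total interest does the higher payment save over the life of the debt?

Monthly rate r = 20%/12 = 1.66667% = 0.0166667.
At €275.00/mo: n = ⌈−ln(1 − rB₀/P)/ln(1+r)⌉ = 38 payments (last €60.77); total interest = total paid − €7,581.33 = €2,654.44.
At €285.00/mo: 36 payments (last €126.41); total interest €2,520.08.
Interest saved = €2,654.44 − €2,520.08 = €134.36.

€134.36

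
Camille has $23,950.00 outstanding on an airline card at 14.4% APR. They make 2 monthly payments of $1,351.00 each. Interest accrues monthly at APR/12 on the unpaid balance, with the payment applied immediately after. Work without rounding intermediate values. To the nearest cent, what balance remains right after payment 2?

Monthly rate r = 14.4%/12 = 1.2% = 0.012.
Each month: B ← B·(1+r) − $1,351.00.
Month 1: interest $287.40; balance after payment $22,886.40.
Month 2: interest $274.64; balance after payment $21,810.04.

$21,810.04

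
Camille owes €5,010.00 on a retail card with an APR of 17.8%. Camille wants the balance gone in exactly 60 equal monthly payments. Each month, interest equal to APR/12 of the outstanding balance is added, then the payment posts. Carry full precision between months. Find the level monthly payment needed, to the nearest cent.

€126.68

Monthly rate r = 17.8%/12 = 1.48333% = 0.0148333.
Level-payment amortization: P = B₀·r / (1 − (1+r)^(−n)) = 5010.00·0.0148333 / (1 − 1.01483^(−60)).
Denominator 1 − (1+r)^(−60) = 0.586651297.
P = 74.315 / 0.586651297 ≈ 126.68.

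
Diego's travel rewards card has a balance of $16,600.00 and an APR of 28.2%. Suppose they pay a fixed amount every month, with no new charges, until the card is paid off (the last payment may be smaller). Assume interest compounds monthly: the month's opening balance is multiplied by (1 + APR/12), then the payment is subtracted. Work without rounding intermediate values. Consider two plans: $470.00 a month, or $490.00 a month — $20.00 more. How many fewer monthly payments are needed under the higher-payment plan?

8 fewer payments

Monthly rate r = 28.2%/12 = 2.35% = 0.0235.
At $470.00/mo: n = ⌈−ln(1 − rB₀/P)/ln(1+r)⌉ = 77 payments (last $135.05); total interest = total paid − $16,600.00 = $19,255.05.
At $490.00/mo: 69 payments (last $227.62); total interest $16,947.62.
Payments saved = 77 − 69 = 8.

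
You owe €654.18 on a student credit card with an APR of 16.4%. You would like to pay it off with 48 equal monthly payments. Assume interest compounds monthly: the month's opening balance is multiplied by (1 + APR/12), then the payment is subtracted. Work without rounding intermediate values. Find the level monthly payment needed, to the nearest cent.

€18.67

Monthly rate r = 16.4%/12 = 1.36667% = 0.0136667.
Level-payment amortization: P = B₀·r / (1 − (1+r)^(−n)) = 654.18·0.0136667 / (1 − 1.01367^(−48)).
Denominator 1 − (1+r)^(−48) = 0.478766813.
P = 8.94046 / 0.478766813 ≈ 18.67.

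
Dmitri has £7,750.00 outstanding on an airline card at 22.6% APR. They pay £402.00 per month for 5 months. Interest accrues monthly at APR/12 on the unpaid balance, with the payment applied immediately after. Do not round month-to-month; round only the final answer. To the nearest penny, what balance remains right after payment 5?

Monthly rate r = 22.6%/12 = 1.88333% = 0.0188333.
Each month: B ← B·(1+r) − £402.00.
Month 1: interest £145.96; balance after payment £7,493.96.
Month 2: interest £141.14; balance after payment £7,233.09.
Month 3: interest £136.22; balance after payment £6,967.32.
Month 4: interest £131.22; balance after payment £6,696.54.
Month 5: interest £126.12; balance after payment £6,420.65.

£6,420.65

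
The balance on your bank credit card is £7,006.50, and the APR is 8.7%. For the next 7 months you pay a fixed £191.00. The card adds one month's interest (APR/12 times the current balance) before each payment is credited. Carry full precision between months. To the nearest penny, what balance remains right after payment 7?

Monthly rate r = 8.7%/12 = 0.725% = 0.00725.
Each month: B ← B·(1+r) − £191.00.
Month 1: interest £50.80; balance after payment £6,866.30.
Month 2: interest £49.78; balance after payment £6,725.08.
Month 3: interest £48.76; balance after payment £6,582.83.
Month 4: interest £47.73; balance after payment £6,439.56.
Month 5: interest £46.69; balance after payment £6,295.25.
Month 6: interest £45.64; balance after payment £6,149.89.
Month 7: interest £44.59; balance after payment £6,003.47.

£6,003.47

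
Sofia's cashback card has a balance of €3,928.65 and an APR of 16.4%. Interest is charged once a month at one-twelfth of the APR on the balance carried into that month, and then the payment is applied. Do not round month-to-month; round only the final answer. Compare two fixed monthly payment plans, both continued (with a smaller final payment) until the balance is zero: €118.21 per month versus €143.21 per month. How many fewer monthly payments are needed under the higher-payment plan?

Monthly rate r = 16.4%/12 = 1.36667% = 0.0136667.
At €118.21/mo: n = ⌈−ln(1 − rB₀/P)/ln(1+r)⌉ = 45 payments (last €72.04); total interest = total paid − €3,928.65 = €1,344.63.
At €143.21/mo: 35 payments (last €88.30); total interest €1,028.79.
Payments saved = 45 − 35 = 10.

10 fewer payments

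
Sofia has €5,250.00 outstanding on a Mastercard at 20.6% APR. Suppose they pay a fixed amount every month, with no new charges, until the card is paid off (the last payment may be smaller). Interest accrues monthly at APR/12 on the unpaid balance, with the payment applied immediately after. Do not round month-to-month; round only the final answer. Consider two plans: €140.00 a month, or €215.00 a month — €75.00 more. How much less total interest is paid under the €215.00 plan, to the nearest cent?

€1,626.51

Monthly rate r = 20.6%/12 = 1.71667% = 0.0171667.
At €140.00/mo: n = ⌈−ln(1 − rB₀/P)/ln(1+r)⌉ = 61 payments (last €89.63); total interest = total paid − €5,250.00 = €3,239.63.
At €215.00/mo: 32 payments (last €198.12); total interest €1,613.12.
Interest saved = €3,239.63 − €1,613.12 = €1,626.51.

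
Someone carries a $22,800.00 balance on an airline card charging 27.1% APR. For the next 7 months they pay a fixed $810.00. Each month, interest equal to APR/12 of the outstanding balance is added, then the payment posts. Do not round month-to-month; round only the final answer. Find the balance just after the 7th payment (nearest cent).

$20,588.96

Monthly rate r = 27.1%/12 = 2.25833% = 0.0225833.
Each month: B ← B·(1+r) − $810.00.
Month 1: interest $514.90; balance after payment $22,504.90.
Month 2: interest $508.24; balance after payment $22,203.14.
Month 3: interest $501.42; balance after payment $21,894.56.
Month 4: interest $494.45; balance after payment $21,579.01.
Month 5: interest $487.33; balance after payment $21,256.33.
Month 6: interest $480.04; balance after payment $20,926.37.
Month 7: interest $472.59; balance after payment $20,588.96.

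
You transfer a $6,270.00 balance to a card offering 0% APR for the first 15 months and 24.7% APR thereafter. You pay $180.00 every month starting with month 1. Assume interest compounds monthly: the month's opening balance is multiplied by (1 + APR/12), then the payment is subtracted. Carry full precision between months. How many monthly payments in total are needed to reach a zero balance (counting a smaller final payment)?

41 months

Promo months 1–15 at r₀ = 0%/12 = 0; months 16+ at r₁ = 24.7%/12 = 0.0205833.
After month 15 (no interest yet): B = $6,270.00 − 15·$180.00 = $3,570.00.
Then at r₁ with $180.00/mo: n₂ = −ln(1 − r₁·B/P)/ln(1+r₁) ≈ 25.75 → 26 more payments.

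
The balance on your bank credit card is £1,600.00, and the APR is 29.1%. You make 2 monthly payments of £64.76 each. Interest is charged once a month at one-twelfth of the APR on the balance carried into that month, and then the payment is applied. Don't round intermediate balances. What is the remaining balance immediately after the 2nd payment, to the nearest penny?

Monthly rate r = 29.1%/12 = 2.425% = 0.02425.
Each month: B ← B·(1+r) − £64.76.
Month 1: interest £38.80; balance after payment £1,574.04.
Month 2: interest £38.17; balance after payment £1,547.45.

£1,547.45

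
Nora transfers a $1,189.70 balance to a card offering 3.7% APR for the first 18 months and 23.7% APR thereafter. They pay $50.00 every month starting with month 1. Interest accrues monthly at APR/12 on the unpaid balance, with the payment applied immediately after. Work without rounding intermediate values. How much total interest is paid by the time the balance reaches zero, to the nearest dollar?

$72

Promo months 1–18 at r₀ = 3.7%/12 = 0.00308333; months 19+ at r₁ = 23.7%/12 = 0.01975.
After month 18: iterate B ← B·(1+r₀) − $50.00 for 18 months → $333.51.
Then at r₁ with $50.00/mo: n₂ = −ln(1 − r₁·B/P)/ln(1+r₁) ≈ 7.22 → 8 more payments.
Total paid = 25·$50.00 + $11.22 = $1,261.22; interest = $1,261.22 − $1,189.70 = $71.52.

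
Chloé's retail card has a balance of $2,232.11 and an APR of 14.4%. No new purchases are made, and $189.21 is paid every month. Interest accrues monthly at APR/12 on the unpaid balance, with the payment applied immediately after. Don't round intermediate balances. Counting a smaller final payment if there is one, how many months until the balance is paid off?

13 months

Monthly rate r = 14.4%/12 = 1.2% = 0.012.
Recurrence: B ← B·(1+r) − $189.21.
Month 1: interest $26.79; balance after payment $2,069.69.
Month 2: interest $24.84; balance after payment $1,905.31.
Closed form: n = −ln(1 − rB₀/P)/ln(1+r) = −ln(0.85844)/ln(1.012) ≈ 12.796, so the balance reaches zero during payment 13.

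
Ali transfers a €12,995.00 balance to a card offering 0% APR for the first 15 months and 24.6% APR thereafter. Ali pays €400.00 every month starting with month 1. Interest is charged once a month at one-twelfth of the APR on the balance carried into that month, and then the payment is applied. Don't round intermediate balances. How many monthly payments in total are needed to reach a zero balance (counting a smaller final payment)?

37 payments

Promo months 1–15 at r₀ = 0%/12 = 0; months 16+ at r₁ = 24.6%/12 = 0.0205.
After month 15 (no interest yet): B = €12,995.00 − 15·€400.00 = €6,995.00.
Then at r₁ with €400.00/mo: n₂ = −ln(1 − r₁·B/P)/ln(1+r₁) ≈ 21.88 → 22 more payments.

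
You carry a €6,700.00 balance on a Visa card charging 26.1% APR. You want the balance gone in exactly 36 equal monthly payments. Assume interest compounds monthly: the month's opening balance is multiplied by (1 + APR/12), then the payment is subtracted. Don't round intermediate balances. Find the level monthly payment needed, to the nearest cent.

Monthly rate r = 26.1%/12 = 2.175% = 0.02175.
Level-payment amortization: P = B₀·r / (1 − (1+r)^(−n)) = 6700.00·0.02175 / (1 − 1.02175^(−36)).
Denominator 1 − (1+r)^(−36) = 0.539114834.
P = 145.725 / 0.539114834 ≈ 270.30.

€270.30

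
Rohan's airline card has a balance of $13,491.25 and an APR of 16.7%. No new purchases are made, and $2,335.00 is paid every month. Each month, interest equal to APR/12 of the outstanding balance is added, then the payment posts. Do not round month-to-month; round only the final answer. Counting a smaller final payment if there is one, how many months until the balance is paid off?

7 payments

Monthly rate r = 16.7%/12 = 1.39167% = 0.0139167.
Recurrence: B ← B·(1+r) − $2,335.00.
Month 1: interest $187.75; balance after payment $11,344.00.
Month 2: interest $157.87; balance after payment $9,166.87.
Closed form: n = −ln(1 − rB₀/P)/ln(1+r) = −ln(0.91959)/ln(1.01392) ≈ 6.065, so the balance reaches zero during payment 7.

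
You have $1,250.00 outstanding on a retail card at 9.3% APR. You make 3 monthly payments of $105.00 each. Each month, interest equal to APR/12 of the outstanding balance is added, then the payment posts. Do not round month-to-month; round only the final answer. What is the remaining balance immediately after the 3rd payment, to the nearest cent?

Monthly rate r = 9.3%/12 = 0.775% = 0.00775.
Each month: B ← B·(1+r) − $105.00.
Month 1: interest $9.69; balance after payment $1,154.69.
Month 2: interest $8.95; balance after payment $1,058.64.
Month 3: interest $8.20; balance after payment $961.84.

$961.84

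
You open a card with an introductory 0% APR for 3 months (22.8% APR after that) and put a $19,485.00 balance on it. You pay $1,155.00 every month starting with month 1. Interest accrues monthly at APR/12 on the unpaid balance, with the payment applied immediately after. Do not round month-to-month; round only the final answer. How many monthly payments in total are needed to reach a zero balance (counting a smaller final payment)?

Promo months 1–3 at r₀ = 0%/12 = 0; months 4+ at r₁ = 22.8%/12 = 0.019.
After month 3 (no interest yet): B = $19,485.00 − 3·$1,155.00 = $16,020.00.
Then at r₁ with $1,155.00/mo: n₂ = −ln(1 − r₁·B/P)/ln(1+r₁) ≈ 16.25 → 17 more payments.

20 payments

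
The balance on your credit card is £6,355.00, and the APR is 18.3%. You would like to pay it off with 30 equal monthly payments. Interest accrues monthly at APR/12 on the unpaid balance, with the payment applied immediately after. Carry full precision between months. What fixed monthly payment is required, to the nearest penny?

£265.56

Monthly rate r = 18.3%/12 = 1.525% = 0.01525.
Level-payment amortization: P = B₀·r / (1 − (1+r)^(−n)) = 6355.00·0.01525 / (1 − 1.01525^(−30)).
Denominator 1 − (1+r)^(−30) = 0.364946878.
P = 96.9138 / 0.364946878 ≈ 265.56.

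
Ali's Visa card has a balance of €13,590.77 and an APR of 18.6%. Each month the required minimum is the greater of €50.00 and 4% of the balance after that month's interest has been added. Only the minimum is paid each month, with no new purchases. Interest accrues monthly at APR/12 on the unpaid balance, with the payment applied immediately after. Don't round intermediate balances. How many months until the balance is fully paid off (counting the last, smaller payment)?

126 months

Monthly rate r = 18.6%/12 = 1.55% = 0.0155.
While 4% of the post-interest balance exceeds €50.00, each month B ← (B·(1+r))·(1 − 0.04), i.e. B shrinks by the factor (1+r)·0.96 = 0.97488.
This holds for months 1–95. Entering month 96 the balance is €1,212.28; 4% of the post-interest balance is now below €50.00, so the flat €50.00 minimum applies from here.
From month 96 a fixed €50.00 at rate r clears €1,212.28 in 31 more payments. Total: 95 + 31 = 126 months.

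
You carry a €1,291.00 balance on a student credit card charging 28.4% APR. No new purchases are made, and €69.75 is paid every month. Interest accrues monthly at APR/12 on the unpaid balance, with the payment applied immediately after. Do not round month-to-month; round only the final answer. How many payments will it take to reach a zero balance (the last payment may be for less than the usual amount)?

25 payments

Monthly rate r = 28.4%/12 = 2.36667% = 0.0236667.
Recurrence: B ← B·(1+r) − €69.75.
Month 1: interest €30.55; balance after payment €1,251.80.
Month 2: interest €29.63; balance after payment €1,211.68.
Closed form: n = −ln(1 − rB₀/P)/ln(1+r) = −ln(0.56195)/ln(1.02367) ≈ 24.639, so the balance reaches zero during payment 25.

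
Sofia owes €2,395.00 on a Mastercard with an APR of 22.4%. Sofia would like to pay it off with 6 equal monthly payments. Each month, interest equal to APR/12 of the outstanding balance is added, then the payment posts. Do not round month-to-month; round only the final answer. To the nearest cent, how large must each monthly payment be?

Monthly rate r = 22.4%/12 = 1.86667% = 0.0186667.
Level-payment amortization: P = B₀·r / (1 − (1+r)^(−n)) = 2395.00·0.0186667 / (1 − 1.01867^(−6)).
Denominator 1 − (1+r)^(−6) = 0.105032161.
P = 44.7067 / 0.105032161 ≈ 425.65.

€425.65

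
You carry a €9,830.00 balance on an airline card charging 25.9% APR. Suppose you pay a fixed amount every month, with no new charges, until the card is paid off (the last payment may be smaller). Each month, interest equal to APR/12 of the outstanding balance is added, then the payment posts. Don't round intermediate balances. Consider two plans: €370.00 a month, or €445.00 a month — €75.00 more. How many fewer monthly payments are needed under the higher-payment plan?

Monthly rate r = 25.9%/12 = 2.15833% = 0.0215833.
At €370.00/mo: n = ⌈−ln(1 − rB₀/P)/ln(1+r)⌉ = 40 payments (last €332.23); total interest = total paid − €9,830.00 = €4,932.23.
At €445.00/mo: 31 payments (last €149.63); total interest €3,669.63.
Payments saved = 40 − 31 = 9.

9 fewer payments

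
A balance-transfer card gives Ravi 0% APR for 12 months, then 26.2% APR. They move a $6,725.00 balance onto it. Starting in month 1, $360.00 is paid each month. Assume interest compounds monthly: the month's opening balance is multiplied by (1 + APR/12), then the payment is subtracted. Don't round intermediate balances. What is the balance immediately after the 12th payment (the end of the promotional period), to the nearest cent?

Promo months 1–12 at r₀ = 0%/12 = 0; months 13+ at r₁ = 26.2%/12 = 0.0218333.
After month 12 (no interest yet): B = $6,725.00 − 12·$360.00 = $2,405.00.

$2,405.00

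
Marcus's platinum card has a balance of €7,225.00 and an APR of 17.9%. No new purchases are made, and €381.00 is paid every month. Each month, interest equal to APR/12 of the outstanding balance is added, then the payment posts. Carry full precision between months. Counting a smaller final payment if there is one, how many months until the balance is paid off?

Monthly rate r = 17.9%/12 = 1.49167% = 0.0149167.
Recurrence: B ← B·(1+r) − €381.00.
Month 1: interest €107.77; balance after payment €6,951.77.
Month 2: interest €103.70; balance after payment €6,674.47.
Closed form: n = −ln(1 − rB₀/P)/ln(1+r) = −ln(0.71713)/ln(1.01492) ≈ 22.456, so the balance reaches zero during payment 23.

23 months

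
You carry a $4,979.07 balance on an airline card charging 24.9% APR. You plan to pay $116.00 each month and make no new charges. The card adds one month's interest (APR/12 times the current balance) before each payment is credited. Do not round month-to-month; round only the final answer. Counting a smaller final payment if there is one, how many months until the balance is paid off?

Monthly rate r = 24.9%/12 = 2.075% = 0.02075.
Recurrence: B ← B·(1+r) − $116.00.
Month 1: interest $103.32; balance after payment $4,966.39.
Month 2: interest $103.05; balance after payment $4,953.44.
Closed form: n = −ln(1 − rB₀/P)/ln(1+r) = −ln(0.10935)/ln(1.02075) ≈ 107.764, so the balance reaches zero during payment 108.

108 payments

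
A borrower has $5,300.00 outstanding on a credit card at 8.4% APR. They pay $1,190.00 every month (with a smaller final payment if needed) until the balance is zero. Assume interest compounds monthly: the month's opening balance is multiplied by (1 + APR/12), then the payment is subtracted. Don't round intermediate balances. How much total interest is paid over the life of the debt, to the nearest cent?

$104.23

Monthly rate r = 8.4%/12 = 0.7% = 0.007.
Payoff takes n = ⌈−ln(1 − rB₀/P)/ln(1+r)⌉ = ⌈4.541⌉ = 5 payments; the last is $644.23.
Total paid = 4·$1,190.00 + $644.23 = $5,404.23.
Total interest = total paid − principal = $5,404.23 − $5,300.00 = $104.23.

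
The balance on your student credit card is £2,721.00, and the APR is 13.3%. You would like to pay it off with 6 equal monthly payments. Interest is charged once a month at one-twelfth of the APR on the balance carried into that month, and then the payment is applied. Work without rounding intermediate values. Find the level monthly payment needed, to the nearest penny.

£471.25

Monthly rate r = 13.3%/12 = 1.10833% = 0.0110833.
Level-payment amortization: P = B₀·r / (1 − (1+r)^(−n)) = 2721.00·0.0110833 / (1 − 1.01108^(−6)).
Denominator 1 − (1+r)^(−6) = 0.063994737.
P = 30.1578 / 0.063994737 ≈ 471.25.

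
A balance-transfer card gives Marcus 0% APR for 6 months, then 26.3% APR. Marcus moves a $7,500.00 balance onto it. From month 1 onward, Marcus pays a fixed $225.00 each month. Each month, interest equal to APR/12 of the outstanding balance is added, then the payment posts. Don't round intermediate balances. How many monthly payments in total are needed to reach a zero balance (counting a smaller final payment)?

Promo months 1–6 at r₀ = 0%/12 = 0; months 7+ at r₁ = 26.3%/12 = 0.0219167.
After month 6 (no interest yet): B = $7,500.00 − 6·$225.00 = $6,150.00.
Then at r₁ with $225.00/mo: n₂ = −ln(1 − r₁·B/P)/ln(1+r₁) ≈ 42.16 → 43 more payments.

49 months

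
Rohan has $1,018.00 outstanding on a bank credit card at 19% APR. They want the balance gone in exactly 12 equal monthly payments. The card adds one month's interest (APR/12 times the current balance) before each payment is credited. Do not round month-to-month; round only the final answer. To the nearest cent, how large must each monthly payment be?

$93.82

Monthly rate r = 19%/12 = 1.58333% = 0.0158333.
Level-payment amortization: P = B₀·r / (1 − (1+r)^(−n)) = 1018.00·0.0158333 / (1 − 1.01583^(−12)).
Denominator 1 − (1+r)^(−12) = 0.171809041.
P = 16.1183 / 0.171809041 ≈ 93.82.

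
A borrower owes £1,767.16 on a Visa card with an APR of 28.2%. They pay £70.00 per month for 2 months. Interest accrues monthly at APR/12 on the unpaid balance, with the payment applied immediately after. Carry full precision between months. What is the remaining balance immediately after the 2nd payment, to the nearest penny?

Monthly rate r = 28.2%/12 = 2.35% = 0.0235.
Each month: B ← B·(1+r) − £70.00.
Month 1: interest £41.53; balance after payment £1,738.69.
Month 2: interest £40.86; balance after payment £1,709.55.

£1,709.55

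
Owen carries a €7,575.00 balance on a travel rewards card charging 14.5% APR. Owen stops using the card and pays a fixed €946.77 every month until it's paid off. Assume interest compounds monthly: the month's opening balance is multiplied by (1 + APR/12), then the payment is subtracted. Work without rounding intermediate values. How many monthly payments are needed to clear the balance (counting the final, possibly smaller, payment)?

9 payments

Monthly rate r = 14.5%/12 = 1.20833% = 0.0120833.
Recurrence: B ← B·(1+r) − €946.77.
Month 1: interest €91.53; balance after payment €6,719.76.
Month 2: interest €81.20; balance after payment €5,854.19.
Closed form: n = −ln(1 − rB₀/P)/ln(1+r) = −ln(0.90332)/ln(1.01208) ≈ 8.465, so the balance reaches zero during payment 9.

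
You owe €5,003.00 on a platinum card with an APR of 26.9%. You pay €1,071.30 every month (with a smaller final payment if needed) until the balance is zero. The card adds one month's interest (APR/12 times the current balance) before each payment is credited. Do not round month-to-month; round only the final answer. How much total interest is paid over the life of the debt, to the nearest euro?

€341

Monthly rate r = 26.9%/12 = 2.24167% = 0.0224167.
Payoff takes n = ⌈−ln(1 − rB₀/P)/ln(1+r)⌉ = ⌈4.988⌉ = 5 payments; the last is €1,058.67.
Total paid = 4·€1,071.30 + €1,058.67 = €5,343.87.
Total interest = total paid − principal = €5,343.87 − €5,003.00 = €340.87.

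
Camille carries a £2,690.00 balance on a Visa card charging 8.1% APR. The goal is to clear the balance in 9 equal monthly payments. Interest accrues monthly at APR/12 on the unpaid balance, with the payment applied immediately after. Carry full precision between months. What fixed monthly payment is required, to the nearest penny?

Monthly rate r = 8.1%/12 = 0.675% = 0.00675.
Level-payment amortization: P = B₀·r / (1 − (1+r)^(−n)) = 2690.00·0.00675 / (1 − 1.00675^(−9)).
Denominator 1 − (1+r)^(−9) = 0.0587494229.
P = 18.1575 / 0.0587494229 ≈ 309.07.

£309.07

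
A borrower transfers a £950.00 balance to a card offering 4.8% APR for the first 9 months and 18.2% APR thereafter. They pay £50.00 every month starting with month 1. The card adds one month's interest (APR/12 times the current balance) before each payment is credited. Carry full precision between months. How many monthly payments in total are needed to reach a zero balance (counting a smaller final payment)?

Promo months 1–9 at r₀ = 4.8%/12 = 0.004; months 10+ at r₁ = 18.2%/12 = 0.0151667.
After month 9: iterate B ← B·(1+r₀) − £50.00 for 9 months → £527.48.
Then at r₁ with £50.00/mo: n₂ = −ln(1 − r₁·B/P)/ln(1+r₁) ≈ 11.58 → 12 more payments.

21 payments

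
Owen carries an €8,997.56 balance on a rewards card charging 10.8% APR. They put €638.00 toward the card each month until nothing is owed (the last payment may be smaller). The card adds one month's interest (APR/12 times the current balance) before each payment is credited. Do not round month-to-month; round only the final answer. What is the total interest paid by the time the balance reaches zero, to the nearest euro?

€668

Monthly rate r = 10.8%/12 = 0.9% = 0.009.
Payoff takes n = ⌈−ln(1 − rB₀/P)/ln(1+r)⌉ = ⌈15.149⌉ = 16 payments; the last is €95.60.
Total paid = 15·€638.00 + €95.60 = €9,665.60.
Total interest = total paid − principal = €9,665.60 − €8,997.56 = €668.04.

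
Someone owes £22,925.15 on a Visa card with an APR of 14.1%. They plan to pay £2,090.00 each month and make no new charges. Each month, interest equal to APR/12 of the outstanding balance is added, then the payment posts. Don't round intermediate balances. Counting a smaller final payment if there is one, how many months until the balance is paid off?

12 payments

Monthly rate r = 14.1%/12 = 1.175% = 0.01175.
Recurrence: B ← B·(1+r) − £2,090.00.
Month 1: interest £269.37; balance after payment £21,104.52.
Month 2: interest £247.98; balance after payment £19,262.50.
Closed form: n = −ln(1 − rB₀/P)/ln(1+r) = −ln(0.87111)/ln(1.01175) ≈ 11.812, so the balance reaches zero during payment 12.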